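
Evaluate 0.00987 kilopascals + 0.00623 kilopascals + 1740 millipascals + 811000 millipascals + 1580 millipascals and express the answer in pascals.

830.42 pascals

In pascals:
  0.00987 kilopascals = 0.00987 × 10³ pascals = 9.87
  0.00623 kilopascals = 0.00623 × 10³ pascals = 6.23
  1740 millipascals = 1740 × 10⁻³ pascals = 1.74
  811000 millipascals = 811000 × 10⁻³ pascals = 811
  1580 millipascals = 1580 × 10⁻³ pascals = 1.58
Sum: 9.87 + 6.23 + 1.74 + 811 + 1.58 = 830.42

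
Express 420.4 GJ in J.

giga = 10^9, (no prefix) = 10^0; factor is 10^9.
420.4 × 10^9 = 420400000000

420400000000 J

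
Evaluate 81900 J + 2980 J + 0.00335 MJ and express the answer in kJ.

88.23 kJ

In kJ:
  81900 J = 81900 × 10^-3 kJ = 81.9
  2980 J = 2980 × 10^-3 kJ = 2.98
  0.00335 MJ = 0.00335 × 10^3 kJ = 3.35
Sum: 81.9 + 2.98 + 3.35 = 88.23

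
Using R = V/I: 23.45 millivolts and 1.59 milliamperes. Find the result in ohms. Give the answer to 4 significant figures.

14.75 ohms

(23.45e-3) / (1.59e-3) = 14.7484 Ω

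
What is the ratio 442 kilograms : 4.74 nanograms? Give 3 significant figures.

(442e3) / (4.74e-9) = 93.25e12

93200000000000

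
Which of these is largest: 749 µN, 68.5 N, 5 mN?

68.5 N

749 µN = 0.000749 N
68.5 N = 68.5 N
5 mN = 0.005 N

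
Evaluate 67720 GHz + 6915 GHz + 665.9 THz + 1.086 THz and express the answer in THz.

In THz:
  67720 GHz = 67720e-3 THz = 67.72
  6915 GHz = 6915e-3 THz = 6.915
  665.9 THz → 665.9
  1.086 THz → 1.086
Sum: 67.72 + 6.915 + 665.9 + 1.086 = 741.621

741.621 THz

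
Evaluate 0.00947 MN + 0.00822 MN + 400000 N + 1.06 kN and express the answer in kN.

In kN:
  0.00947 MN = 0.00947 × 10^3 kN = 9.47
  0.00822 MN = 0.00822 × 10^3 kN = 8.22
  400000 N = 400000 × 10^-3 kN = 400
  1.06 kN → 1.06
Sum: 9.47 + 8.22 + 400 + 1.06 = 418.75

418.75 kN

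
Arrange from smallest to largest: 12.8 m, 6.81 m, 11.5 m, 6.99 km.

6.81 m < 11.5 m < 12.8 m < 6.99 km

12.8 m = 12.8 m
6.81 m = 6.81 m
11.5 m = 11.5 m
6.99 km = 6990 m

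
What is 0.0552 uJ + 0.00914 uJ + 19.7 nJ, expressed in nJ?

84.04 nJ

In nJ:
  0.0552 uJ = 0.0552 × 10^3 nJ = 55.2
  0.00914 uJ = 0.00914 × 10^3 nJ = 9.14
  19.7 nJ → 19.7
Sum: 55.2 + 9.14 + 19.7 = 84.04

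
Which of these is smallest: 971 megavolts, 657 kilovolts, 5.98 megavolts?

971 megavolts = 971000000 volts
657 kilovolts = 657000 volts
5.98 megavolts = 5980000 volts

657 kilovolts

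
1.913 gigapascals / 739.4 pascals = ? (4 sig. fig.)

2587000

(1.913e9) / (739.4) = 0.0025872e9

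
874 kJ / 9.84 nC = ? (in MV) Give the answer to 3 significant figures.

88800000 MV

(874 × 10³) / (9.84 × 10⁻⁹) = 88.821 × 10¹² V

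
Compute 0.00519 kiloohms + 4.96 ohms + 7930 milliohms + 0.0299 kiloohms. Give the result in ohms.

47.98 ohms

In ohms:
  0.00519 kiloohms = 0.00519e3 ohms = 5.19
  4.96 ohms → 4.96
  7930 milliohms = 7930e-3 ohms = 7.93
  0.0299 kiloohms = 0.0299e3 ohms = 29.9
Sum: 5.19 + 4.96 + 7.93 + 29.9 = 47.98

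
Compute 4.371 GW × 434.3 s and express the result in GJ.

1898.3253 GJ

4.371 × 10^9 × 434.3 = 1898.3253 × 10^9 J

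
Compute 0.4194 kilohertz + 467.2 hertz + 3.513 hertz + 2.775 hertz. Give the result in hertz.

In hertz:
  0.4194 kilohertz = 0.4194e3 hertz = 419.4
  467.2 hertz → 467.2
  3.513 hertz → 3.513
  2.775 hertz → 2.775
Sum: 419.4 + 467.2 + 3.513 + 2.775 = 892.888

892.888 hertz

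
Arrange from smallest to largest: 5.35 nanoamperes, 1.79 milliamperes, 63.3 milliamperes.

5.35 nanoamperes = 0.00000000535 amperes
1.79 milliamperes = 0.00179 amperes
63.3 milliamperes = 0.0633 amperes

5.35 nanoamperes < 1.79 milliamperes < 63.3 milliamperes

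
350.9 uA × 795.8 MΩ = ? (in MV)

0.27924622 MV

350.9e-6 × 795.8e6 = 279246.22 V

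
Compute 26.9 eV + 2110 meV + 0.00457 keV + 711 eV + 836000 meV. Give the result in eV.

In eV:
  26.9 eV → 26.9
  2110 meV = 2110 × 10⁻³ eV = 2.11
  0.00457 keV = 0.00457 × 10³ eV = 4.57
  711 eV → 711
  836000 meV = 836000 × 10⁻³ eV = 836
Sum: 26.9 + 2.11 + 4.57 + 711 + 836 = 1580.58

1580.58 eV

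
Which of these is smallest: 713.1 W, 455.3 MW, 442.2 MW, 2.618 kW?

713.1 W = 713.1 W
455.3 MW = 455300000 W
442.2 MW = 442200000 W
2.618 kW = 2618 W

713.1 W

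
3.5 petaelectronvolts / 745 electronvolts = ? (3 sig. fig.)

4700000000000

(3.5 × 10^15) / (745) = 0.004698 × 10^15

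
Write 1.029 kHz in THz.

kilo = 1e3, tera = 1e12; factor is 1e-9.
1.029 × 1e-9 = 0.000000001029

0.000000001029 THz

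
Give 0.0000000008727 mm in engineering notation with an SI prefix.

= 872.7 × 10⁻¹⁵ m; 10⁻¹⁵ is femto.

872.7 fm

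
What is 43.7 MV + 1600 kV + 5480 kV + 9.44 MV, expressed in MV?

60.22 MV

In MV:
  43.7 MV → 43.7
  1600 kV = 1600 × 10^-3 MV = 1.6
  5480 kV = 5480 × 10^-3 MV = 5.48
  9.44 MV → 9.44
Sum: 43.7 + 1.6 + 5.48 + 9.44 = 60.22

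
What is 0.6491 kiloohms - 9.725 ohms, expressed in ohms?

In ohms:
  0.6491 kiloohms = 0.6491e3 ohms = 649.1
  9.725 ohms → 9.725
Difference: 649.1 - 9.725 = 639.375

639.375 ohms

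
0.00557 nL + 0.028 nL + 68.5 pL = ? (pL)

102.07 pL

In pL:
  0.00557 nL = 0.00557 × 10^3 pL = 5.57
  0.028 nL = 0.028 × 10^3 pL = 28
  68.5 pL → 68.5
Sum: 5.57 + 28 + 68.5 = 102.07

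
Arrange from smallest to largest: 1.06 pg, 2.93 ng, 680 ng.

1.06 pg = 0.00000000000106 g
2.93 ng = 0.00000000293 g
680 ng = 0.00000068 g

1.06 pg < 2.93 ng < 680 ng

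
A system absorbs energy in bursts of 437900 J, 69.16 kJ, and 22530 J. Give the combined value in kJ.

In kJ:
  437900 J = 437900e-3 kJ = 437.9
  69.16 kJ → 69.16
  22530 J = 22530e-3 kJ = 22.53
Sum: 437.9 + 69.16 + 22.53 = 529.59

529.59 kJ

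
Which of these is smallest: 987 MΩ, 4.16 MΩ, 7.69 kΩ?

7.69 kΩ

987 MΩ = 987000000 Ω
4.16 MΩ = 4160000 Ω
7.69 kΩ = 7690 Ω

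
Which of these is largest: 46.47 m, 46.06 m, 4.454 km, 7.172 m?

4.454 km

46.47 m = 46.47 m
46.06 m = 46.06 m
4.454 km = 4454 m
7.172 m = 7.172 m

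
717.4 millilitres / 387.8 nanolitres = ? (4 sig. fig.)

1850000

(717.4e-3) / (387.8e-9) = 1.8499e6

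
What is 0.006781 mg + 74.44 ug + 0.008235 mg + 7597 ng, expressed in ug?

In ug:
  0.006781 mg = 0.006781e3 ug = 6.781
  74.44 ug → 74.44
  0.008235 mg = 0.008235e3 ug = 8.235
  7597 ng = 7597e-3 ug = 7.597
Sum: 6.781 + 74.44 + 8.235 + 7.597 = 97.053

97.053 ug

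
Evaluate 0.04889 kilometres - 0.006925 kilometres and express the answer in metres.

In metres:
  0.04889 kilometres = 0.04889e3 metres = 48.89
  0.006925 kilometres = 0.006925e3 metres = 6.925
Difference: 48.89 - 6.925 = 41.965

41.965 metres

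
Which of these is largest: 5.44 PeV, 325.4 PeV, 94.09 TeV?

325.4 PeV

5.44 PeV = 5440000000000000 eV
325.4 PeV = 325400000000000000 eV
94.09 TeV = 94090000000000 eV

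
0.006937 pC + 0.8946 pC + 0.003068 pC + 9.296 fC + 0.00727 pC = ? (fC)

In fC:
  0.006937 pC = 0.006937e3 fC = 6.937
  0.8946 pC = 0.8946e3 fC = 894.6
  0.003068 pC = 0.003068e3 fC = 3.068
  9.296 fC → 9.296
  0.00727 pC = 0.00727e3 fC = 7.27
Sum: 6.937 + 894.6 + 3.068 + 9.296 + 7.27 = 921.171

921.171 fC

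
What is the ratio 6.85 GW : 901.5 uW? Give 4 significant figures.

7598000000000

(6.85 × 10⁹) / (901.5 × 10⁻⁶) = 0.0075984 × 10¹⁵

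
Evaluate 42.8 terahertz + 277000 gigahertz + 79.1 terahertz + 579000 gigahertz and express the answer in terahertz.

977.9 terahertz

In terahertz:
  42.8 terahertz → 42.8
  277000 gigahertz = 277000 × 10^-3 terahertz = 277
  79.1 terahertz → 79.1
  579000 gigahertz = 579000 × 10^-3 terahertz = 579
Sum: 42.8 + 277 + 79.1 + 579 = 977.9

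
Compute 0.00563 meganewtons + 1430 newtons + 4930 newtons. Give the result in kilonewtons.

In kilonewtons:
  0.00563 meganewtons = 0.00563e3 kilonewtons = 5.63
  1430 newtons = 1430e-3 kilonewtons = 1.43
  4930 newtons = 4930e-3 kilonewtons = 4.93
Sum: 5.63 + 1.43 + 4.93 = 11.99

11.99 kilonewtons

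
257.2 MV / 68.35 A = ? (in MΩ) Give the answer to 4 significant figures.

3.763 MΩ

(257.2e6) / (68.35) = 3.76298e6 Ω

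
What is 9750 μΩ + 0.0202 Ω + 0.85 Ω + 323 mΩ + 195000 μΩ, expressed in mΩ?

1397.95 mΩ

In mΩ:
  9750 μΩ = 9750 × 10^-3 mΩ = 9.75
  0.0202 Ω = 0.0202 × 10^3 mΩ = 20.2
  0.85 Ω = 0.85 × 10^3 mΩ = 850
  323 mΩ → 323
  195000 μΩ = 195000 × 10^-3 mΩ = 195
Sum: 9.75 + 20.2 + 850 + 323 + 195 = 1397.95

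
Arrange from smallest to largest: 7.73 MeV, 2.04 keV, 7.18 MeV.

2.04 keV < 7.18 MeV < 7.73 MeV

7.73 MeV = 7730000 eV
2.04 keV = 2040 eV
7.18 MeV = 7180000 eV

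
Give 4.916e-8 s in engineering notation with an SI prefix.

= 49.16e-9 s; 1e-9 is nano.

49.16 ns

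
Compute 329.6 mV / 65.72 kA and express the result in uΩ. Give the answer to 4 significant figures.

5.015 uΩ

(329.6 × 10⁻³) / (65.72 × 10³) = 5.01522 × 10⁻⁶ Ω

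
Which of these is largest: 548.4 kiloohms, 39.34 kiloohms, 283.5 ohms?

548.4 kiloohms = 548400 ohms
39.34 kiloohms = 39340 ohms
283.5 ohms = 283.5 ohms

548.4 kiloohms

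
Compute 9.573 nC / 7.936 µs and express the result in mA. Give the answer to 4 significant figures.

(9.573e-9) / (7.936e-6) = 1.20628e-3 A

1.206 mA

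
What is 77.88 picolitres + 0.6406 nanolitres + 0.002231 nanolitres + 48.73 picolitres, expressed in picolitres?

In picolitres:
  77.88 picolitres → 77.88
  0.6406 nanolitres = 0.6406 × 10^3 picolitres = 640.6
  0.002231 nanolitres = 0.002231 × 10^3 picolitres = 2.231
  48.73 picolitres → 48.73
Sum: 77.88 + 640.6 + 2.231 + 48.73 = 769.441

769.441 picolitres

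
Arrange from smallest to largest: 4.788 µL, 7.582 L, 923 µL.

4.788 µL = 0.000004788 L
7.582 L = 7.582 L
923 µL = 0.000923 L

4.788 µL < 923 µL < 7.582 L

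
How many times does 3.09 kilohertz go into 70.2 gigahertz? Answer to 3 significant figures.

(70.2e9) / (3.09e3) = 22.72e6

22700000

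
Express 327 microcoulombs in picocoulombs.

327000000 picocoulombs

micro = 1e-6, pico = 1e-12; factor is 1e6.
327 × 1e6 = 327000000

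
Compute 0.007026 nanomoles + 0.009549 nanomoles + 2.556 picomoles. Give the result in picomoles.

19.131 picomoles

In picomoles:
  0.007026 nanomoles = 0.007026e3 picomoles = 7.026
  0.009549 nanomoles = 0.009549e3 picomoles = 9.549
  2.556 picomoles → 2.556
Sum: 7.026 + 9.549 + 2.556 = 19.131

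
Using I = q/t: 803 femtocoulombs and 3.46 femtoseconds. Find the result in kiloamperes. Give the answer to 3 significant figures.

(803e-15) / (3.46e-15) = 232.08 A

0.232 kiloamperes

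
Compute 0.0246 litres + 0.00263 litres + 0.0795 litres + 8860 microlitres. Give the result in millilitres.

115.59 millilitres

In millilitres:
  0.0246 litres = 0.0246 × 10³ millilitres = 24.6
  0.00263 litres = 0.00263 × 10³ millilitres = 2.63
  0.0795 litres = 0.0795 × 10³ millilitres = 79.5
  8860 microlitres = 8860 × 10⁻³ millilitres = 8.86
Sum: 24.6 + 2.63 + 79.5 + 8.86 = 115.59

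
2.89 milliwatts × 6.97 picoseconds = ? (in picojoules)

0.0201433 picojoules

2.89 × 10^-3 × 6.97 × 10^-12 = 20.1433 × 10^-15 J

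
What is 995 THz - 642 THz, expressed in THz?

353 THz

In THz:
  995 THz → 995
  642 THz → 642
Difference: 995 - 642 = 353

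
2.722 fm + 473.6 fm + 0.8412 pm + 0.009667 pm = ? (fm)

In fm:
  2.722 fm → 2.722
  473.6 fm → 473.6
  0.8412 pm = 0.8412e3 fm = 841.2
  0.009667 pm = 0.009667e3 fm = 9.667
Sum: 2.722 + 473.6 + 841.2 + 9.667 = 1327.189

1327.189 fm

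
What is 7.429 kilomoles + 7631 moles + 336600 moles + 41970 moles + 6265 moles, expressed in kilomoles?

In kilomoles:
  7.429 kilomoles → 7.429
  7631 moles = 7631e-3 kilomoles = 7.631
  336600 moles = 336600e-3 kilomoles = 336.6
  41970 moles = 41970e-3 kilomoles = 41.97
  6265 moles = 6265e-3 kilomoles = 6.265
Sum: 7.429 + 7.631 + 336.6 + 41.97 + 6.265 = 399.895

399.895 kilomoles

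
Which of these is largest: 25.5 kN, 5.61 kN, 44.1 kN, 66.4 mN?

25.5 kN = 25500 N
5.61 kN = 5610 N
44.1 kN = 44100 N
66.4 mN = 0.0664 N

44.1 kN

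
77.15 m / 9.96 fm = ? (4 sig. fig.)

7746000000000000

(77.15) / (9.96e-15) = 7.746e15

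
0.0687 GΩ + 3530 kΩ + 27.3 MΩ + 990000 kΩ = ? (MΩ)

In MΩ:
  0.0687 GΩ = 0.0687 × 10^3 MΩ = 68.7
  3530 kΩ = 3530 × 10^-3 MΩ = 3.53
  27.3 MΩ → 27.3
  990000 kΩ = 990000 × 10^-3 MΩ = 990
Sum: 68.7 + 3.53 + 27.3 + 990 = 1089.53

1089.53 MΩ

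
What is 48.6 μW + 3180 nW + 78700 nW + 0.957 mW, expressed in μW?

In μW:
  48.6 μW → 48.6
  3180 nW = 3180e-3 μW = 3.18
  78700 nW = 78700e-3 μW = 78.7
  0.957 mW = 0.957e3 μW = 957
Sum: 48.6 + 3.18 + 78.7 + 957 = 1087.48

1087.48 μW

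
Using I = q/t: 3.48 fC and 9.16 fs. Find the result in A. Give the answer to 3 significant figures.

0.380 A

(3.48 × 10⁻¹⁵) / (9.16 × 10⁻¹⁵) = 0.37991 A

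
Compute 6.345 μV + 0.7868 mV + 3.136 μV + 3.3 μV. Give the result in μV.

In μV:
  6.345 μV → 6.345
  0.7868 mV = 0.7868 × 10³ μV = 786.8
  3.136 μV → 3.136
  3.3 μV → 3.3
Sum: 6.345 + 786.8 + 3.136 + 3.3 = 799.581

799.581 μV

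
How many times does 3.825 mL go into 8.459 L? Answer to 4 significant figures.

2212

(8.459) / (3.825 × 10⁻³) = 2.2115 × 10³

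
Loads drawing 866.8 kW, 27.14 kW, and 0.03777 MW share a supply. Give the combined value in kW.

In kW:
  866.8 kW → 866.8
  27.14 kW → 27.14
  0.03777 MW = 0.03777 × 10³ kW = 37.77
Sum: 866.8 + 27.14 + 37.77 = 931.71

931.71 kW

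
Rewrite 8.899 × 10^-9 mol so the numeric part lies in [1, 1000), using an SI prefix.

= 8.899 × 10^-9 mol; 10^-9 is nano.

8.899 nmol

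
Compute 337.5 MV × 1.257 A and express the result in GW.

0.4242375 GW

337.5e6 × 1.257 = 424.2375e6 W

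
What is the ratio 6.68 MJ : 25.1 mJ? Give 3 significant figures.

(6.68 × 10^6) / (25.1 × 10^-3) = 0.2661 × 10^9

266000000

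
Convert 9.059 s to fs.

(no prefix) = 10^0, femto = 10^-15; factor is 10^15.
9.059 × 10^15 = 9059000000000000

9059000000000000 fs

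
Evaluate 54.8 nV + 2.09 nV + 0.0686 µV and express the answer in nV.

In nV:
  54.8 nV → 54.8
  2.09 nV → 2.09
  0.0686 µV = 0.0686 × 10^3 nV = 68.6
Sum: 54.8 + 2.09 + 68.6 = 125.49

125.49 nV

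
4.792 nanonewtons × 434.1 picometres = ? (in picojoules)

0.0000020802072 picojoules

4.792 × 10⁻⁹ × 434.1 × 10⁻¹² = 2080.2072 × 10⁻²¹ J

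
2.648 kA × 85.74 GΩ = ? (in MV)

2.648 × 10³ × 85.74 × 10⁹ = 227.03952 × 10¹² V

227039520 MV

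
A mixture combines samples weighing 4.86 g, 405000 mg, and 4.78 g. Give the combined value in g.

In g:
  4.86 g → 4.86
  405000 mg = 405000e-3 g = 405
  4.78 g → 4.78
Sum: 4.86 + 405 + 4.78 = 414.64

414.64 g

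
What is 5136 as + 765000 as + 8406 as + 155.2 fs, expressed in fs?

In fs:
  5136 as = 5136 × 10⁻³ fs = 5.136
  765000 as = 765000 × 10⁻³ fs = 765
  8406 as = 8406 × 10⁻³ fs = 8.406
  155.2 fs → 155.2
Sum: 5.136 + 765 + 8.406 + 155.2 = 933.742

933.742 fs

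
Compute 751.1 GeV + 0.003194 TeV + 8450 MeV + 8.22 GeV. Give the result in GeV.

770.964 GeV

In GeV:
  751.1 GeV → 751.1
  0.003194 TeV = 0.003194 × 10³ GeV = 3.194
  8450 MeV = 8450 × 10⁻³ GeV = 8.45
  8.22 GeV → 8.22
Sum: 751.1 + 3.194 + 8.45 + 8.22 = 770.964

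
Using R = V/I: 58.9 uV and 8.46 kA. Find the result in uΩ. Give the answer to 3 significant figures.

0.00696 uΩ

(58.9e-6) / (8.46e3) = 6.9622e-9 Ω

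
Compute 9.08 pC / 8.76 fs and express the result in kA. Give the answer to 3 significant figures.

1.04 kA

(9.08e-12) / (8.76e-15) = 1.0365e3 A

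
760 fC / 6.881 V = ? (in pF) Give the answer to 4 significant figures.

0.1104 pF

(760 × 10^-15) / (6.881) = 110.449 × 10^-15 F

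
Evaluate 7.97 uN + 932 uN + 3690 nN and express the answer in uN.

943.66 uN

In uN:
  7.97 uN → 7.97
  932 uN → 932
  3690 nN = 3690 × 10⁻³ uN = 3.69
Sum: 7.97 + 932 + 3.69 = 943.66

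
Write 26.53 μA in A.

0.00002653 A

micro = 10⁻⁶, (no prefix) = 10⁰; factor is 10⁻⁶.
26.53 × 10⁻⁶ = 0.00002653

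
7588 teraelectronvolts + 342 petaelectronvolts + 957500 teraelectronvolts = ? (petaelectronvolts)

1307.088 petaelectronvolts

In petaelectronvolts:
  7588 teraelectronvolts = 7588e-3 petaelectronvolts = 7.588
  342 petaelectronvolts → 342
  957500 teraelectronvolts = 957500e-3 petaelectronvolts = 957.5
Sum: 7.588 + 342 + 957.5 = 1307.088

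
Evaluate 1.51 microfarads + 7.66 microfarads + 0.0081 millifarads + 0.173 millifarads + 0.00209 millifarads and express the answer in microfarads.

In microfarads:
  1.51 microfarads → 1.51
  7.66 microfarads → 7.66
  0.0081 millifarads = 0.0081 × 10³ microfarads = 8.1
  0.173 millifarads = 0.173 × 10³ microfarads = 173
  0.00209 millifarads = 0.00209 × 10³ microfarads = 2.09
Sum: 1.51 + 7.66 + 8.1 + 173 + 2.09 = 192.36

192.36 microfarads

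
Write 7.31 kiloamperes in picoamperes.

7310000000000000 picoamperes

kilo = 10^3, pico = 10^-12; factor is 10^15.
7.31 × 10^15 = 7310000000000000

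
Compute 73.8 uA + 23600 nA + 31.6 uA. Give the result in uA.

129 uA

In uA:
  73.8 uA → 73.8
  23600 nA = 23600 × 10^-3 uA = 23.6
  31.6 uA → 31.6
Sum: 73.8 + 23.6 + 31.6 = 129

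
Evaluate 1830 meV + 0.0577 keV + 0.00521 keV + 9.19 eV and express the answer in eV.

73.93 eV

In eV:
  1830 meV = 1830 × 10⁻³ eV = 1.83
  0.0577 keV = 0.0577 × 10³ eV = 57.7
  0.00521 keV = 0.00521 × 10³ eV = 5.21
  9.19 eV → 9.19
Sum: 1.83 + 57.7 + 5.21 + 9.19 = 73.93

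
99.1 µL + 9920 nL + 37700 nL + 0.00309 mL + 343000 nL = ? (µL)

In µL:
  99.1 µL → 99.1
  9920 nL = 9920 × 10⁻³ µL = 9.92
  37700 nL = 37700 × 10⁻³ µL = 37.7
  0.00309 mL = 0.00309 × 10³ µL = 3.09
  343000 nL = 343000 × 10⁻³ µL = 343
Sum: 99.1 + 9.92 + 37.7 + 3.09 + 343 = 492.81

492.81 µL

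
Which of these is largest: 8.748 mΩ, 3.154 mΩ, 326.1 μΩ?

8.748 mΩ = 0.008748 Ω
3.154 mΩ = 0.003154 Ω
326.1 μΩ = 0.0003261 Ω

8.748 mΩ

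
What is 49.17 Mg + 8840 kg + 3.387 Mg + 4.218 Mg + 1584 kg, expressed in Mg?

67.199 Mg

In Mg:
  49.17 Mg → 49.17
  8840 kg = 8840 × 10^-3 Mg = 8.84
  3.387 Mg → 3.387
  4.218 Mg → 4.218
  1584 kg = 1584 × 10^-3 Mg = 1.584
Sum: 49.17 + 8.84 + 3.387 + 4.218 + 1.584 = 67.199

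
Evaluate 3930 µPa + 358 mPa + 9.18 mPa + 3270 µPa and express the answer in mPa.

374.38 mPa

In mPa:
  3930 µPa = 3930e-3 mPa = 3.93
  358 mPa → 358
  9.18 mPa → 9.18
  3270 µPa = 3270e-3 mPa = 3.27
Sum: 3.93 + 358 + 9.18 + 3.27 = 374.38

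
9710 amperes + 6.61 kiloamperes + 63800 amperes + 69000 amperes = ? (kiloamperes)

In kiloamperes:
  9710 amperes = 9710 × 10^-3 kiloamperes = 9.71
  6.61 kiloamperes → 6.61
  63800 amperes = 63800 × 10^-3 kiloamperes = 63.8
  69000 amperes = 69000 × 10^-3 kiloamperes = 69
Sum: 9.71 + 6.61 + 63.8 + 69 = 149.12

149.12 kiloamperes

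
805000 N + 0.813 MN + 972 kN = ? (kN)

2590 kN

In kN:
  805000 N = 805000 × 10⁻³ kN = 805
  0.813 MN = 0.813 × 10³ kN = 813
  972 kN → 972
Sum: 805 + 813 + 972 = 2590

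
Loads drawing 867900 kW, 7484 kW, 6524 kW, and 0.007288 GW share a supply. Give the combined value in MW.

889.196 MW

In MW:
  867900 kW = 867900 × 10^-3 MW = 867.9
  7484 kW = 7484 × 10^-3 MW = 7.484
  6524 kW = 6524 × 10^-3 MW = 6.524
  0.007288 GW = 0.007288 × 10^3 MW = 7.288
Sum: 867.9 + 7.484 + 6.524 + 7.288 = 889.196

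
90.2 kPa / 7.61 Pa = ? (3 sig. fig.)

(90.2 × 10^3) / (7.61) = 11.85 × 10^3

11900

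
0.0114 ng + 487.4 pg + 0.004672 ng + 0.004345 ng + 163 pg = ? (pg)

In pg:
  0.0114 ng = 0.0114 × 10^3 pg = 11.4
  487.4 pg → 487.4
  0.004672 ng = 0.004672 × 10^3 pg = 4.672
  0.004345 ng = 0.004345 × 10^3 pg = 4.345
  163 pg → 163
Sum: 11.4 + 487.4 + 4.672 + 4.345 + 163 = 670.817

670.817 pg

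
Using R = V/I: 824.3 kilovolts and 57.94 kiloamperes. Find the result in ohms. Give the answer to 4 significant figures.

14.23 ohms

(824.3e3) / (57.94e3) = 14.2268 Ω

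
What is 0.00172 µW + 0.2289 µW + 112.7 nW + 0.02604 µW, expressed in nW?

In nW:
  0.00172 µW = 0.00172e3 nW = 1.72
  0.2289 µW = 0.2289e3 nW = 228.9
  112.7 nW → 112.7
  0.02604 µW = 0.02604e3 nW = 26.04
Sum: 1.72 + 228.9 + 112.7 + 26.04 = 369.36

369.36 nW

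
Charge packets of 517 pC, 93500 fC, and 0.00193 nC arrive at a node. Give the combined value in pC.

612.43 pC

In pC:
  517 pC → 517
  93500 fC = 93500 × 10⁻³ pC = 93.5
  0.00193 nC = 0.00193 × 10³ pC = 1.93
Sum: 517 + 93.5 + 1.93 = 612.43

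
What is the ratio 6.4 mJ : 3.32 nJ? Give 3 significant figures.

(6.4e-3) / (3.32e-9) = 1.928e6

1930000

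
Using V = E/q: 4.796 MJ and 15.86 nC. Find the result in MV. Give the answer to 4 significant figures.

302400000 MV

(4.796 × 10⁶) / (15.86 × 10⁻⁹) = 0.302396 × 10¹⁵ V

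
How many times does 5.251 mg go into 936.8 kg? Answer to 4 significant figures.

(936.8e3) / (5.251e-3) = 178.4e6

178400000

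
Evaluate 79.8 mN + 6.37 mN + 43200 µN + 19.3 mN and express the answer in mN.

In mN:
  79.8 mN → 79.8
  6.37 mN → 6.37
  43200 µN = 43200e-3 mN = 43.2
  19.3 mN → 19.3
Sum: 79.8 + 6.37 + 43.2 + 19.3 = 148.67

148.67 mN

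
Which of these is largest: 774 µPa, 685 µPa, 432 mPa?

432 mPa

774 µPa = 0.000774 Pa
685 µPa = 0.000685 Pa
432 mPa = 0.432 Pa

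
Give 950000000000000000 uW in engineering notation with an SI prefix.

= 950 × 10^9 W; 10^9 is giga.

950 GW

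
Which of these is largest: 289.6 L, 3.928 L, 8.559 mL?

289.6 L

289.6 L = 289.6 L
3.928 L = 3.928 L
8.559 mL = 0.008559 L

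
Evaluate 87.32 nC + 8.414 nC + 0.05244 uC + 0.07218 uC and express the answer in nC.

220.354 nC

In nC:
  87.32 nC → 87.32
  8.414 nC → 8.414
  0.05244 uC = 0.05244 × 10^3 nC = 52.44
  0.07218 uC = 0.07218 × 10^3 nC = 72.18
Sum: 87.32 + 8.414 + 52.44 + 72.18 = 220.354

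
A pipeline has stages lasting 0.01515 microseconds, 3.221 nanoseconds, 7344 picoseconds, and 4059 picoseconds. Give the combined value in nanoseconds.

29.774 nanoseconds

In nanoseconds:
  0.01515 microseconds = 0.01515 × 10^3 nanoseconds = 15.15
  3.221 nanoseconds → 3.221
  7344 picoseconds = 7344 × 10^-3 nanoseconds = 7.344
  4059 picoseconds = 4059 × 10^-3 nanoseconds = 4.059
Sum: 15.15 + 3.221 + 7.344 + 4.059 = 29.774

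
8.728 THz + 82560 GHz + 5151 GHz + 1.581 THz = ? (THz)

In THz:
  8.728 THz → 8.728
  82560 GHz = 82560 × 10^-3 THz = 82.56
  5151 GHz = 5151 × 10^-3 THz = 5.151
  1.581 THz → 1.581
Sum: 8.728 + 82.56 + 5.151 + 1.581 = 98.02

98.02 THz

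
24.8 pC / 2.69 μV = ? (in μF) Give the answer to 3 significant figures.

(24.8 × 10^-12) / (2.69 × 10^-6) = 9.2193 × 10^-6 F

9.22 μF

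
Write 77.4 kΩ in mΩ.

77400000 mΩ

kilo = 1e3, milli = 1e-3; factor is 1e6.
77.4 × 1e6 = 77400000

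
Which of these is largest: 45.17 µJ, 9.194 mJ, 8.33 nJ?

45.17 µJ = 0.00004517 J
9.194 mJ = 0.009194 J
8.33 nJ = 0.00000000833 J

9.194 mJ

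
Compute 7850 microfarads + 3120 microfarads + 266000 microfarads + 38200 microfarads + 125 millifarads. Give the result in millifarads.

440.17 millifarads

In millifarads:
  7850 microfarads = 7850 × 10^-3 millifarads = 7.85
  3120 microfarads = 3120 × 10^-3 millifarads = 3.12
  266000 microfarads = 266000 × 10^-3 millifarads = 266
  38200 microfarads = 38200 × 10^-3 millifarads = 38.2
  125 millifarads → 125
Sum: 7.85 + 3.12 + 266 + 38.2 + 125 = 440.17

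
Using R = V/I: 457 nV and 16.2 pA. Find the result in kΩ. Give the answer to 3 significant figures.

28.2 kΩ

(457 × 10⁻⁹) / (16.2 × 10⁻¹²) = 28.21 × 10³ Ω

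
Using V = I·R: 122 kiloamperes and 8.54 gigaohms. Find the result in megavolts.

1041880000 megavolts

122e3 × 8.54e9 = 1041.88e12 V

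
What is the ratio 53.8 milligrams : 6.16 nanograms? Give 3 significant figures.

(53.8 × 10⁻³) / (6.16 × 10⁻⁹) = 8.734 × 10⁶

8730000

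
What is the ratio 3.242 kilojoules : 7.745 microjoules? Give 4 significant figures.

418600000

(3.242 × 10³) / (7.745 × 10⁻⁶) = 0.41859 × 10⁹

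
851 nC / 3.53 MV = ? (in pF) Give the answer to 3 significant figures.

0.241 pF

(851e-9) / (3.53e6) = 241.08e-15 F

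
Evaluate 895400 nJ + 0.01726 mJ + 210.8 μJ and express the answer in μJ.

1123.46 μJ

In μJ:
  895400 nJ = 895400e-3 μJ = 895.4
  0.01726 mJ = 0.01726e3 μJ = 17.26
  210.8 μJ → 210.8
Sum: 895.4 + 17.26 + 210.8 = 1123.46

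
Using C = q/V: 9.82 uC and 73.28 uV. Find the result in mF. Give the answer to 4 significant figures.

134.0 mF

(9.82 × 10^-6) / (73.28 × 10^-6) = 0.134007 F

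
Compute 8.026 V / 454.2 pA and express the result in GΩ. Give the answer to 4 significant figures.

(8.026) / (454.2 × 10⁻¹²) = 0.0176706 × 10¹² Ω

17.67 GΩ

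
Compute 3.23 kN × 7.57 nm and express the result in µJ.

24.4511 µJ

3.23 × 10^3 × 7.57 × 10^-9 = 24.4511 × 10^-6 J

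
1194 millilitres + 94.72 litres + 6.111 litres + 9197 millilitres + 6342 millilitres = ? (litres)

In litres:
  1194 millilitres = 1194 × 10⁻³ litres = 1.194
  94.72 litres → 94.72
  6.111 litres → 6.111
  9197 millilitres = 9197 × 10⁻³ litres = 9.197
  6342 millilitres = 6342 × 10⁻³ litres = 6.342
Sum: 1.194 + 94.72 + 6.111 + 9.197 + 6.342 = 117.564

117.564 litres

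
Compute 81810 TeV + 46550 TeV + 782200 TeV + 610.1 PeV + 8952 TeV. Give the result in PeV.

In PeV:
  81810 TeV = 81810e-3 PeV = 81.81
  46550 TeV = 46550e-3 PeV = 46.55
  782200 TeV = 782200e-3 PeV = 782.2
  610.1 PeV → 610.1
  8952 TeV = 8952e-3 PeV = 8.952
Sum: 81.81 + 46.55 + 782.2 + 610.1 + 8.952 = 1529.612

1529.612 PeV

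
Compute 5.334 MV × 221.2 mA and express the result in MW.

5.334 × 10^6 × 221.2 × 10^-3 = 1179.8808 × 10^3 W

1.1798808 MW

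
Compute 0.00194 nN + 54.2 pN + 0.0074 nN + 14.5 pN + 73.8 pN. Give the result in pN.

151.84 pN

In pN:
  0.00194 nN = 0.00194 × 10³ pN = 1.94
  54.2 pN → 54.2
  0.0074 nN = 0.0074 × 10³ pN = 7.4
  14.5 pN → 14.5
  73.8 pN → 73.8
Sum: 1.94 + 54.2 + 7.4 + 14.5 + 73.8 = 151.84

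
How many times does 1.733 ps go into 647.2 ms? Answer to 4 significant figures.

(647.2 × 10^-3) / (1.733 × 10^-12) = 373.46 × 10^9

373500000000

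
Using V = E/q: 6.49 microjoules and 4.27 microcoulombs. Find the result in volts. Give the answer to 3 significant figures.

1.52 volts

(6.49 × 10^-6) / (4.27 × 10^-6) = 1.5199 V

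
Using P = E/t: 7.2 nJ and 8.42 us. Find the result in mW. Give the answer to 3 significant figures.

0.855 mW

(7.2 × 10⁻⁹) / (8.42 × 10⁻⁶) = 0.85511 × 10⁻³ W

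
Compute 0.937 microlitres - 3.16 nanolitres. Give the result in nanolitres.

933.84 nanolitres

In nanolitres:
  0.937 microlitres = 0.937 × 10³ nanolitres = 937
  3.16 nanolitres → 3.16
Difference: 937 - 3.16 = 933.84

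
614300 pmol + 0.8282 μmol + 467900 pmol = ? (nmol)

1910.4 nmol

In nmol:
  614300 pmol = 614300e-3 nmol = 614.3
  0.8282 μmol = 0.8282e3 nmol = 828.2
  467900 pmol = 467900e-3 nmol = 467.9
Sum: 614.3 + 828.2 + 467.9 = 1910.4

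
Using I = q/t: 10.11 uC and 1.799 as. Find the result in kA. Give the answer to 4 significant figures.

5620000000 kA

(10.11 × 10^-6) / (1.799 × 10^-18) = 5.61979 × 10^12 A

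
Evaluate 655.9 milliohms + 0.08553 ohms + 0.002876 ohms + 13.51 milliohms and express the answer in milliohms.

In milliohms:
  655.9 milliohms → 655.9
  0.08553 ohms = 0.08553e3 milliohms = 85.53
  0.002876 ohms = 0.002876e3 milliohms = 2.876
  13.51 milliohms → 13.51
Sum: 655.9 + 85.53 + 2.876 + 13.51 = 757.816

757.816 milliohms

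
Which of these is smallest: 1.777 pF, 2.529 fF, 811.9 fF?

2.529 fF

1.777 pF = 0.000000000001777 F
2.529 fF = 0.000000000000002529 F
811.9 fF = 0.0000000000008119 F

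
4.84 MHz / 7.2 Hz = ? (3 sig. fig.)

(4.84 × 10⁶) / (7.2) = 0.6722 × 10⁶

672000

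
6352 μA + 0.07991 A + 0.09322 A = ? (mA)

In mA:
  6352 μA = 6352 × 10⁻³ mA = 6.352
  0.07991 A = 0.07991 × 10³ mA = 79.91
  0.09322 A = 0.09322 × 10³ mA = 93.22
Sum: 6.352 + 79.91 + 93.22 = 179.482

179.482 mA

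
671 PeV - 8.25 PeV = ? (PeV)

In PeV:
  671 PeV → 671
  8.25 PeV → 8.25
Difference: 671 - 8.25 = 662.75

662.75 PeV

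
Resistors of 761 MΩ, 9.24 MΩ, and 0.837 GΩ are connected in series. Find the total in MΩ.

1607.24 MΩ

In MΩ:
  761 MΩ → 761
  9.24 MΩ → 9.24
  0.837 GΩ = 0.837 × 10^3 MΩ = 837
Sum: 761 + 9.24 + 837 = 1607.24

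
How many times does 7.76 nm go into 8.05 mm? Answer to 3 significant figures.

1040000

(8.05e-3) / (7.76e-9) = 1.037e6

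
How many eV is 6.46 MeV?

mega = 10⁶, (no prefix) = 10⁰; factor is 10⁶.
6.46 × 10⁶ = 6460000

6460000 eV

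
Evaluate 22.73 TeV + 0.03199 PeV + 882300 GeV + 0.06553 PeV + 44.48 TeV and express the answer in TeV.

In TeV:
  22.73 TeV → 22.73
  0.03199 PeV = 0.03199 × 10³ TeV = 31.99
  882300 GeV = 882300 × 10⁻³ TeV = 882.3
  0.06553 PeV = 0.06553 × 10³ TeV = 65.53
  44.48 TeV → 44.48
Sum: 22.73 + 31.99 + 882.3 + 65.53 + 44.48 = 1047.03

1047.03 TeV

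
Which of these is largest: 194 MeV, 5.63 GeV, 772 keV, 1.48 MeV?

194 MeV = 194000000 eV
5.63 GeV = 5630000000 eV
772 keV = 772000 eV
1.48 MeV = 1480000 eV

5.63 GeV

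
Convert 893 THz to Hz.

tera = 1e12, (no prefix) = 1e0; factor is 1e12.
893 × 1e12 = 893000000000000

893000000000000 Hz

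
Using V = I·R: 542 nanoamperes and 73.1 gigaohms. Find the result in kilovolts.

542 × 10^-9 × 73.1 × 10^9 = 39620.2 V

39.6202 kilovolts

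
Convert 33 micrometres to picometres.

33000000 picometres

micro = 10⁻⁶, pico = 10⁻¹²; factor is 10⁶.
33 × 10⁶ = 33000000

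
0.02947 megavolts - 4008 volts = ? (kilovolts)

25.462 kilovolts

In kilovolts:
  0.02947 megavolts = 0.02947 × 10^3 kilovolts = 29.47
  4008 volts = 4008 × 10^-3 kilovolts = 4.008
Difference: 29.47 - 4.008 = 25.462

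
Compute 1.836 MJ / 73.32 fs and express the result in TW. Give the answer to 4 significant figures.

(1.836 × 10⁶) / (73.32 × 10⁻¹⁵) = 0.0250409 × 10²¹ W

25040000 TW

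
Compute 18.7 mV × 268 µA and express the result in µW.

5.0116 µW

18.7 × 10⁻³ × 268 × 10⁻⁶ = 5011.6 × 10⁻⁹ W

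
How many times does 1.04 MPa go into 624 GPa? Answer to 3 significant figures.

(624 × 10^9) / (1.04 × 10^6) = 600 × 10^3

600000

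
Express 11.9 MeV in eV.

11900000 eV

mega = 1e6, (no prefix) = 1e0; factor is 1e6.
11.9 × 1e6 = 11900000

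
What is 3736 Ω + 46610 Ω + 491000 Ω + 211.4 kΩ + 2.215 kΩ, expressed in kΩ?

In kΩ:
  3736 Ω = 3736 × 10^-3 kΩ = 3.736
  46610 Ω = 46610 × 10^-3 kΩ = 46.61
  491000 Ω = 491000 × 10^-3 kΩ = 491
  211.4 kΩ → 211.4
  2.215 kΩ → 2.215
Sum: 3.736 + 46.61 + 491 + 211.4 + 2.215 = 754.961

754.961 kΩ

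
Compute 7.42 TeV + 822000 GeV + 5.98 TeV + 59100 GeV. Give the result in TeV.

894.5 TeV

In TeV:
  7.42 TeV → 7.42
  822000 GeV = 822000e-3 TeV = 822
  5.98 TeV → 5.98
  59100 GeV = 59100e-3 TeV = 59.1
Sum: 7.42 + 822 + 5.98 + 59.1 = 894.5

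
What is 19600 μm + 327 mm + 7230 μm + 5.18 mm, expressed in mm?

In mm:
  19600 μm = 19600 × 10^-3 mm = 19.6
  327 mm → 327
  7230 μm = 7230 × 10^-3 mm = 7.23
  5.18 mm → 5.18
Sum: 19.6 + 327 + 7.23 + 5.18 = 359.01

359.01 mm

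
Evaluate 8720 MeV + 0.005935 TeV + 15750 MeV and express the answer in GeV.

30.405 GeV

In GeV:
  8720 MeV = 8720e-3 GeV = 8.72
  0.005935 TeV = 0.005935e3 GeV = 5.935
  15750 MeV = 15750e-3 GeV = 15.75
Sum: 8.72 + 5.935 + 15.75 = 30.405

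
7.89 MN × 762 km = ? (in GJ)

7.89 × 10⁶ × 762 × 10³ = 6012.18 × 10⁹ J

6012.18 GJ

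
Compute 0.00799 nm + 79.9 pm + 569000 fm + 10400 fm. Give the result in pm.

667.29 pm

In pm:
  0.00799 nm = 0.00799 × 10³ pm = 7.99
  79.9 pm → 79.9
  569000 fm = 569000 × 10⁻³ pm = 569
  10400 fm = 10400 × 10⁻³ pm = 10.4
Sum: 7.99 + 79.9 + 569 + 10.4 = 667.29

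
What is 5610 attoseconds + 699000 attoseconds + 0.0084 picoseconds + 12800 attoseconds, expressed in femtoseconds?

In femtoseconds:
  5610 attoseconds = 5610 × 10^-3 femtoseconds = 5.61
  699000 attoseconds = 699000 × 10^-3 femtoseconds = 699
  0.0084 picoseconds = 0.0084 × 10^3 femtoseconds = 8.4
  12800 attoseconds = 12800 × 10^-3 femtoseconds = 12.8
Sum: 5.61 + 699 + 8.4 + 12.8 = 725.81

725.81 femtoseconds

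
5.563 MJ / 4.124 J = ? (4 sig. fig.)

(5.563e6) / (4.124) = 1.3489e6

1349000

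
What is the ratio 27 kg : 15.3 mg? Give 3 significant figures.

1760000

(27 × 10^3) / (15.3 × 10^-3) = 1.765 × 10^6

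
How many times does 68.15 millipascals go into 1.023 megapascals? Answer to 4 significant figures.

(1.023e6) / (68.15e-3) = 0.015011e9

15010000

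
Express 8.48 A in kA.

(no prefix) = 1e0, kilo = 1e3; factor is 1e-3.
8.48 × 1e-3 = 0.00848

0.00848 kA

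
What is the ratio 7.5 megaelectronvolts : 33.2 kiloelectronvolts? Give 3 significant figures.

(7.5e6) / (33.2e3) = 0.2259e3

226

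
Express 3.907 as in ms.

0.000000000000003907 ms

atto = 1e-18, milli = 1e-3; factor is 1e-15.
3.907 × 1e-15 = 0.000000000000003907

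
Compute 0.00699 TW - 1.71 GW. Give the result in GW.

5.28 GW

In GW:
  0.00699 TW = 0.00699 × 10³ GW = 6.99
  1.71 GW → 1.71
Difference: 6.99 - 1.71 = 5.28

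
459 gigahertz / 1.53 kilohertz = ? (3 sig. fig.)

(459 × 10⁹) / (1.53 × 10³) = 300 × 10⁶

300000000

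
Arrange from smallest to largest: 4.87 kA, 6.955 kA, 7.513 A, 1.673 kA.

4.87 kA = 4870 A
6.955 kA = 6955 A
7.513 A = 7.513 A
1.673 kA = 1673 A

7.513 A < 1.673 kA < 4.87 kA < 6.955 kA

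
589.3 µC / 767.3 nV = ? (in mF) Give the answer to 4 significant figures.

768000 mF

(589.3 × 10⁻⁶) / (767.3 × 10⁻⁹) = 0.768018 × 10³ F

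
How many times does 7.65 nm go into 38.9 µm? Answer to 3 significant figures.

(38.9 × 10⁻⁶) / (7.65 × 10⁻⁹) = 5.085 × 10³

5080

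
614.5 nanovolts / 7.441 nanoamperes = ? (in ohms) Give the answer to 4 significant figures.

82.58 ohms

(614.5e-9) / (7.441e-9) = 82.583 Ω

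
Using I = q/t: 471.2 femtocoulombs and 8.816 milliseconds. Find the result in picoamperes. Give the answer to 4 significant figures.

(471.2 × 10⁻¹⁵) / (8.816 × 10⁻³) = 53.4483 × 10⁻¹² A

53.45 picoamperes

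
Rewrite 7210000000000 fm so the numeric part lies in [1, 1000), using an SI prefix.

= 7.21 × 10^-3 m; 10^-3 is milli.

7.21 mm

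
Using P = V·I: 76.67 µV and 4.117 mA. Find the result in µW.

76.67 × 10⁻⁶ × 4.117 × 10⁻³ = 315.65039 × 10⁻⁹ W

0.31565039 µW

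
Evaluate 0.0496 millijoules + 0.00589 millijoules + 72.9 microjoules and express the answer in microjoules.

In microjoules:
  0.0496 millijoules = 0.0496 × 10³ microjoules = 49.6
  0.00589 millijoules = 0.00589 × 10³ microjoules = 5.89
  72.9 microjoules → 72.9
Sum: 49.6 + 5.89 + 72.9 = 128.39

128.39 microjoules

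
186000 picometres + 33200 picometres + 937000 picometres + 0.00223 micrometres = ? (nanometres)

In nanometres:
  186000 picometres = 186000 × 10^-3 nanometres = 186
  33200 picometres = 33200 × 10^-3 nanometres = 33.2
  937000 picometres = 937000 × 10^-3 nanometres = 937
  0.00223 micrometres = 0.00223 × 10^3 nanometres = 2.23
Sum: 186 + 33.2 + 937 + 2.23 = 1158.43

1158.43 nanometres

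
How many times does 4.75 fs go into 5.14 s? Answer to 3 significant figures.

(5.14) / (4.75e-15) = 1.082e15

1080000000000000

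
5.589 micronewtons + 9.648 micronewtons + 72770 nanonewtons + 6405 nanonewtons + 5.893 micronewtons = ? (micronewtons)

100.305 micronewtons

In micronewtons:
  5.589 micronewtons → 5.589
  9.648 micronewtons → 9.648
  72770 nanonewtons = 72770e-3 micronewtons = 72.77
  6405 nanonewtons = 6405e-3 micronewtons = 6.405
  5.893 micronewtons → 5.893
Sum: 5.589 + 9.648 + 72.77 + 6.405 + 5.893 = 100.305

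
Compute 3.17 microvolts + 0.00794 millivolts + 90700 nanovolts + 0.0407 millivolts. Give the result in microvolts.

142.51 microvolts

In microvolts:
  3.17 microvolts → 3.17
  0.00794 millivolts = 0.00794 × 10³ microvolts = 7.94
  90700 nanovolts = 90700 × 10⁻³ microvolts = 90.7
  0.0407 millivolts = 0.0407 × 10³ microvolts = 40.7
Sum: 3.17 + 7.94 + 90.7 + 40.7 = 142.51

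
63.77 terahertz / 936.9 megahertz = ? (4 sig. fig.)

(63.77 × 10¹²) / (936.9 × 10⁶) = 0.068065 × 10⁶

68060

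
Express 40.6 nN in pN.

40600 pN

nano = 10⁻⁹, pico = 10⁻¹²; factor is 10³.
40.6 × 10³ = 40600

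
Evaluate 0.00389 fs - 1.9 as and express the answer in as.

In as:
  0.00389 fs = 0.00389 × 10³ as = 3.89
  1.9 as → 1.9
Difference: 3.89 - 1.9 = 1.99

1.99 as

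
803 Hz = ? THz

(no prefix) = 1e0, tera = 1e12; factor is 1e-12.
803 × 1e-12 = 0.000000000803

0.000000000803 THz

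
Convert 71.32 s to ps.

71320000000000 ps

(no prefix) = 10⁰, pico = 10⁻¹²; factor is 10¹².
71.32 × 10¹² = 71320000000000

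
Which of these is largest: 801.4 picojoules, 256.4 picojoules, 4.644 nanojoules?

801.4 picojoules = 0.0000000008014 joules
256.4 picojoules = 0.0000000002564 joules
4.644 nanojoules = 0.000000004644 joules

4.644 nanojoules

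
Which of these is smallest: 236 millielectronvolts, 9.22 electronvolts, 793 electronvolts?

236 millielectronvolts = 0.236 electronvolts
9.22 electronvolts = 9.22 electronvolts
793 electronvolts = 793 electronvolts

236 millielectronvolts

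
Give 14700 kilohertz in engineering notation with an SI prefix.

14.7 megahertz

= 14.7 × 10⁶ hertz; 10⁶ is mega.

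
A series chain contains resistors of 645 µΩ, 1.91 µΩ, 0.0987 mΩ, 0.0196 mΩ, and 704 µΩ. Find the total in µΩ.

In µΩ:
  645 µΩ → 645
  1.91 µΩ → 1.91
  0.0987 mΩ = 0.0987 × 10³ µΩ = 98.7
  0.0196 mΩ = 0.0196 × 10³ µΩ = 19.6
  704 µΩ → 704
Sum: 645 + 1.91 + 98.7 + 19.6 + 704 = 1469.21

1469.21 µΩ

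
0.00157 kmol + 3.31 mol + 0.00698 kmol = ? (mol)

In mol:
  0.00157 kmol = 0.00157e3 mol = 1.57
  3.31 mol → 3.31
  0.00698 kmol = 0.00698e3 mol = 6.98
Sum: 1.57 + 3.31 + 6.98 = 11.86

11.86 mol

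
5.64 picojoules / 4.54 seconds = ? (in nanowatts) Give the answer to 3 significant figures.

0.00124 nanowatts

(5.64 × 10⁻¹²) / (4.54) = 1.2423 × 10⁻¹² W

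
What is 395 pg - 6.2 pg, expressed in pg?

In pg:
  395 pg → 395
  6.2 pg → 6.2
Difference: 395 - 6.2 = 388.8

388.8 pg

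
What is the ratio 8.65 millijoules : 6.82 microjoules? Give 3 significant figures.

(8.65 × 10^-3) / (6.82 × 10^-6) = 1.268 × 10^3

1270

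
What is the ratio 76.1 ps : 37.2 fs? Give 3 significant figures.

(76.1 × 10^-12) / (37.2 × 10^-15) = 2.046 × 10^3

2050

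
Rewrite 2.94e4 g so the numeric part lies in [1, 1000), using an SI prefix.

= 29.4e3 g; 1e3 is kilo.

29.4 kg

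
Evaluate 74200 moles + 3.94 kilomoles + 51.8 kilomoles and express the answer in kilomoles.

129.94 kilomoles

In kilomoles:
  74200 moles = 74200 × 10^-3 kilomoles = 74.2
  3.94 kilomoles → 3.94
  51.8 kilomoles → 51.8
Sum: 74.2 + 3.94 + 51.8 = 129.94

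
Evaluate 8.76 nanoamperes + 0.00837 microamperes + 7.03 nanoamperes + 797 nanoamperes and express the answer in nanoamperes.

821.16 nanoamperes

In nanoamperes:
  8.76 nanoamperes → 8.76
  0.00837 microamperes = 0.00837 × 10^3 nanoamperes = 8.37
  7.03 nanoamperes → 7.03
  797 nanoamperes → 797
Sum: 8.76 + 8.37 + 7.03 + 797 = 821.16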